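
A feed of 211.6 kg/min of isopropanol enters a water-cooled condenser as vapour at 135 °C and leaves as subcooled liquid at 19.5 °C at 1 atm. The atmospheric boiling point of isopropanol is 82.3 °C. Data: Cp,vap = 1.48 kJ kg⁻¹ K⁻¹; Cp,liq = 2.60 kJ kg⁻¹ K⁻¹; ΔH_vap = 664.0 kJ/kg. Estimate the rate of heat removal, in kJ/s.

Q_c = 3190 kJ/s

vapour 135→82.3 °C: -77.996 kJ/kg
condensation at 82.3 °C: -664 kJ/kg
liquid 82.3→19.5 °C: -163.28 kJ/kg
Δh = -77.996 + -664 + -163.28 = -905.28 kJ/kg
Q = ṁ·Δh = 211.6 kg/min × -905.28 kJ/kg = -191560 kJ/min
|Q| = 3192.6 kW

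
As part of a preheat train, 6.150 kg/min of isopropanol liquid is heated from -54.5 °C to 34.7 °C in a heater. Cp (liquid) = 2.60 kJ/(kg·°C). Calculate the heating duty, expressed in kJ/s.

Q = 23.8 kJ/s

Q = ṁ·Cp·ΔT = 6.150 × 2.60 × (34.7 − -54.5) = 1426.3 kJ/min
Converting: 1426.3 / 60 s = 23.772 kW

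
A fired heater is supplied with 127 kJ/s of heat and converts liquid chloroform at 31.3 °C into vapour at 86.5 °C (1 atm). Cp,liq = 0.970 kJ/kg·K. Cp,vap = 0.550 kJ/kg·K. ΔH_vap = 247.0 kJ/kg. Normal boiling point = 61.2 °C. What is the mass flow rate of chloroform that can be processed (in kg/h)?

Δh = 0.970×(61.2−31.3) + 247.0 + 0.550×(86.5−61.2) = 289.92 kJ/kg
Q = 127 kJ/s = 127 kJ/s = 457200 kJ/h
ṁ = Q/Δh = 457200 / 289.92 = 1577 kg/h

ṁ = 1580 kg/h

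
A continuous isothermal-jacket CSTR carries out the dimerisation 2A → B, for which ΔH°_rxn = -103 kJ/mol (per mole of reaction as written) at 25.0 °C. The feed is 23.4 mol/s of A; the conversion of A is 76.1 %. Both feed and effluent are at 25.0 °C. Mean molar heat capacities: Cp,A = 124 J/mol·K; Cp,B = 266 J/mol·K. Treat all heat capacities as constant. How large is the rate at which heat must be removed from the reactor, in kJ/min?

Extent of reaction ξ = 0.761 × 23.4 / 2 = 8.9037 mol/s
Reaction term: ξ·ΔH°_rxn = 8.9037 × -103 = -917.08 kJ/s
Q = ΔH = -917.08 kJ/s = -917.08 kW
Heat removed = 55025 kJ/min

Q_out = 55000 kJ/min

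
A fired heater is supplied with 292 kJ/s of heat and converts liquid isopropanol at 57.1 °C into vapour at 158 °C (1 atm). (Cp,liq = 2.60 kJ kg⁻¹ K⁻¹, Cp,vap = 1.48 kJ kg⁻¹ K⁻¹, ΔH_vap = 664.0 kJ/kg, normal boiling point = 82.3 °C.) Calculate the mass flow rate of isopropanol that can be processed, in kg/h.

ṁ = 1250 kg/h

Δh = 2.60×(82.3−57.1) + 664.0 + 1.48×(158−82.3) = 841.56 kJ/kg
Q = 292 kJ/s = 292 kJ/s = 1.0512e+06 kJ/h
ṁ = Q/Δh = 1.0512e+06 / 841.56 = 1249.1 kg/h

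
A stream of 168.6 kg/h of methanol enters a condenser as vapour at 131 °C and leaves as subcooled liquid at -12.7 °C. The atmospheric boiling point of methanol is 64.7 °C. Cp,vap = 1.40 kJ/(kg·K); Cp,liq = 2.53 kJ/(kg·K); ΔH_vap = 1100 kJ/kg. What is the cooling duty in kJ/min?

vapour 131→64.7 °C: -92.82 kJ/kg
condensation at 64.7 °C: -1100 kJ/kg
liquid 64.7→-12.7 °C: -195.82 kJ/kg
Δh = -92.82 + -1100 + -195.82 = -1388.6 kJ/kg
Q = ṁ·Δh = 168.6 kg/h × -1388.6 kJ/kg = -234130 kJ/h
|Q| = 65.035 kW = 3902.1 kJ/min

Q_c = 3900 kJ/min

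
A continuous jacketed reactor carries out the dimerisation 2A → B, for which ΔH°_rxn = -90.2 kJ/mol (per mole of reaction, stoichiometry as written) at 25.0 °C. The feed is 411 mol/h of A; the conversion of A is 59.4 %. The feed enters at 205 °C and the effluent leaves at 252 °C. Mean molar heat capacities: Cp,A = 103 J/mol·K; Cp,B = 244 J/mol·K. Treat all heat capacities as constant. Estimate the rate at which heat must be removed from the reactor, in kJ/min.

Extent of reaction ξ = 0.594 × 411 / 2 = 122.07 mol/h
Reaction term: ξ·ΔH°_rxn = 122.07 × -90.2 = -11010 kJ/h
Sensible, feed 205→25 °C: -7619.9 kJ/h
Outlet flows (mol/h): A 166.87, B 122.07
Sensible, products 25→252 °C: 10663 kJ/h
Q = ΔH = -7967.8 kJ/h = -2.2133 kW
Heat removed = 132.8 kJ/min

Q_out = 133 kJ/min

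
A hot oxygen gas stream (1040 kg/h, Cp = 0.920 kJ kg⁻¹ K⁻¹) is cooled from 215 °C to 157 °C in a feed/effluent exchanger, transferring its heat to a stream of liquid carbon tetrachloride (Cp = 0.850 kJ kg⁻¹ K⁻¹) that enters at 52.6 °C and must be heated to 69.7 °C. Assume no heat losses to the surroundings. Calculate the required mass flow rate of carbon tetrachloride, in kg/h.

ṁ_c = 3820 kg/h

Heat released by hot stream: Q = 1040 × 0.920 × (215 − 157) = 55494 kJ/h
Energy balance on cold side (adiabatic exchanger): Q = ṁ_c·Cp_c·(T_c,out − T_c,in)
ṁ_c = 55494 / [0.850 × (69.7 − 52.6)] = 3818 kg/h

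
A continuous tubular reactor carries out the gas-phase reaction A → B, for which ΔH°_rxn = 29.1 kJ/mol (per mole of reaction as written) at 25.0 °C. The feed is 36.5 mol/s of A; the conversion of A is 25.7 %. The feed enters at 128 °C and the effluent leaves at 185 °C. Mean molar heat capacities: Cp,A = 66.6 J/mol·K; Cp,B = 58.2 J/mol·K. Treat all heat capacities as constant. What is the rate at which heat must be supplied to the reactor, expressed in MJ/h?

Extent of reaction ξ = 0.257 × 36.5 = 9.3805 mol/s
Reaction term: ξ·ΔH°_rxn = 9.3805 × 29.1 = 272.97 kJ/s
Sensible, feed 128→25 °C: -250.38 kJ/s
Outlet flows (mol/s): A 27.12, B 9.3805
Sensible, products 25→185 °C: 376.34 kJ/s
Q = ΔH = 398.93 kJ/s = 398.93 kW
Heat supplied = 1436.1 MJ/h

Q_in = 1440 MJ/h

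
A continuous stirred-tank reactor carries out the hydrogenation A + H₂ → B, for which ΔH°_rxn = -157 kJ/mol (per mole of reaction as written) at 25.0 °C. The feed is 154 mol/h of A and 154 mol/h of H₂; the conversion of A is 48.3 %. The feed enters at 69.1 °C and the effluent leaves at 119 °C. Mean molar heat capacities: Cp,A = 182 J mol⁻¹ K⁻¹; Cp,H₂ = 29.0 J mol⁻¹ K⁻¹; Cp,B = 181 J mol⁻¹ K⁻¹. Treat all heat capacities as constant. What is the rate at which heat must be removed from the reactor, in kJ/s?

Q_out = 2.85 kJ/s

Extent of reaction ξ = 0.483 × 154 = 74.382 mol/h
Reaction term: ξ·ΔH°_rxn = 74.382 × -157 = -11678 kJ/h
Sensible, feed 69.1→25 °C: -1433 kJ/h
Outlet flows (mol/h): A 79.618, H₂ 79.618, B 74.382
Sensible, products 25→119 °C: 2844.7 kJ/h
Q = ΔH = -10266 kJ/h = -2.8517 kW
Heat removed = 2.8517 kJ/s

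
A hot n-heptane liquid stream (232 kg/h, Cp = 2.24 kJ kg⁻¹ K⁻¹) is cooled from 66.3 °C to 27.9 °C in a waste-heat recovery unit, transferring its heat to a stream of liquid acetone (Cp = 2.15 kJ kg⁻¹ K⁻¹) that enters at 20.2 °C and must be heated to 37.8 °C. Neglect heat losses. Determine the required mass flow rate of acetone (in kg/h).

Heat released by hot stream: Q = 232 × 2.24 × (66.3 − 27.9) = 19956 kJ/h
Energy balance on cold side (adiabatic exchanger): Q = ṁ_c·Cp_c·(T_c,out − T_c,in)
ṁ_c = 19956 / [2.15 × (37.8 − 20.2)] = 527.37 kg/h

ṁ_c = 527 kg/h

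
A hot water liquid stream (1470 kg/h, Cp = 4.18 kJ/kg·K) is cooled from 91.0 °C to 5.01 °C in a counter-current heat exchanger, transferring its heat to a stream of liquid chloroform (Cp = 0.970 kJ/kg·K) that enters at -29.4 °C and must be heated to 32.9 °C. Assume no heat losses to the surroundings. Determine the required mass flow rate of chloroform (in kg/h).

ṁ_c = 8740 kg/h

Heat released by hot stream: Q = 1470 × 4.18 × (91.0 − 5.01) = 528370 kJ/h
Energy balance on cold side (adiabatic exchanger): Q = ṁ_c·Cp_c·(T_c,out − T_c,in)
ṁ_c = 528370 / [0.970 × (32.9 − -29.4)] = 8743.4 kg/h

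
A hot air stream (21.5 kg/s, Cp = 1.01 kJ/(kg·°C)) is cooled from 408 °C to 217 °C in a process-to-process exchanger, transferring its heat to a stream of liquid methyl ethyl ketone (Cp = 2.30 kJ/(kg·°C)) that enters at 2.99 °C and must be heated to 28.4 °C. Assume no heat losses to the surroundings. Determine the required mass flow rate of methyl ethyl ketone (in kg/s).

ṁ_c = 71.0 kg/s

Heat released by hot stream: Q = 21.5 × 1.01 × (408 − 217) = 4147.6 kJ/s
Energy balance on cold side (adiabatic exchanger): Q = ṁ_c·Cp_c·(T_c,out − T_c,in)
ṁ_c = 4147.6 / [2.30 × (28.4 − 2.99)] = 70.968 kg/s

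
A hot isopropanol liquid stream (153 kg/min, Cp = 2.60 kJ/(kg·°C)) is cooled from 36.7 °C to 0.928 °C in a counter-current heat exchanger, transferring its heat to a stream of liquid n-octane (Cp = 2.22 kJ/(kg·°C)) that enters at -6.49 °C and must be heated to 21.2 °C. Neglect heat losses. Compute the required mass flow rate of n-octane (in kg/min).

ṁ_c = 231 kg/min

Heat released by hot stream: Q = 153 × 2.60 × (36.7 − 0.928) = 14230 kJ/min
Energy balance on cold side (adiabatic exchanger): Q = ṁ_c·Cp_c·(T_c,out − T_c,in)
ṁ_c = 14230 / [2.22 × (21.2 − -6.49)] = 231.49 kg/min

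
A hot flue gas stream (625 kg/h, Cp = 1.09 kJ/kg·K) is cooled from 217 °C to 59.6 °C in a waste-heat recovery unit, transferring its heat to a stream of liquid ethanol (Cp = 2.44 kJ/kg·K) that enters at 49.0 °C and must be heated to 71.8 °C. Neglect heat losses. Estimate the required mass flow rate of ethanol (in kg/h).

Heat released by hot stream: Q = 625 × 1.09 × (217 − 59.6) = 107230 kJ/h
Energy balance on cold side (adiabatic exchanger): Q = ṁ_c·Cp_c·(T_c,out − T_c,in)
ṁ_c = 107230 / [2.44 × (71.8 − 49.0)] = 1927.5 kg/h

ṁ_c = 1930 kg/h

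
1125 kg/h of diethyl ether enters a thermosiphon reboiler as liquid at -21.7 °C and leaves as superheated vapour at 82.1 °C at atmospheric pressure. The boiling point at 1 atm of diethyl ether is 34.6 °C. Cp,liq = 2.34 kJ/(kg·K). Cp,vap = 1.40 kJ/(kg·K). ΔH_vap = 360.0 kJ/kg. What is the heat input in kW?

Q = 174 kW

liquid -21.7→34.6 °C: 131.74 kJ/kg
vaporisation at 34.6 °C: 360 kJ/kg
vapour 34.6→82.1 °C: 66.5 kJ/kg
Δh = 131.74 + 360 + 66.5 = 558.24 kJ/kg
Q = ṁ·Δh = 1125 kg/h × 558.24 kJ/kg = 628020 kJ/h
|Q| = 174.45 kW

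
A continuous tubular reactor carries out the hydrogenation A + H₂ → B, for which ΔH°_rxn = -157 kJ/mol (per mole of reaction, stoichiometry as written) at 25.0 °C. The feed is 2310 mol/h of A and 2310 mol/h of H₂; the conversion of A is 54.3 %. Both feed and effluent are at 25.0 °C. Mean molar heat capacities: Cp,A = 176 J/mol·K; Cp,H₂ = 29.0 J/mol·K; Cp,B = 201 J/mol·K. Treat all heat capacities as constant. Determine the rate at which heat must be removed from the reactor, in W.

Q_out = 54700 W

Extent of reaction ξ = 0.543 × 2310 = 1254.3 mol/h
Reaction term: ξ·ΔH°_rxn = 1254.3 × -157 = -196930 kJ/h
Q = ΔH = -196930 kJ/h = -54.703 kW
Heat removed = 54703 W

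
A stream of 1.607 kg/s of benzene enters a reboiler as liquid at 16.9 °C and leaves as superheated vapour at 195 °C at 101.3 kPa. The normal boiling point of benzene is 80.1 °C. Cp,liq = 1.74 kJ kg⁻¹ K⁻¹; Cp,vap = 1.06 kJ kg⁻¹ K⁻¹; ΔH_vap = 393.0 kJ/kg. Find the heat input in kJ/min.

liquid 16.9→80.1 °C: 109.97 kJ/kg
vaporisation at 80.1 °C: 393 kJ/kg
vapour 80.1→195 °C: 121.79 kJ/kg
Δh = 109.97 + 393 + 121.79 = 624.76 kJ/kg
Q = ṁ·Δh = 1.607 kg/s × 624.76 kJ/kg = 1004 kJ/s
|Q| = 1004 kW = 60240 kJ/min

Q = 60200 kJ/min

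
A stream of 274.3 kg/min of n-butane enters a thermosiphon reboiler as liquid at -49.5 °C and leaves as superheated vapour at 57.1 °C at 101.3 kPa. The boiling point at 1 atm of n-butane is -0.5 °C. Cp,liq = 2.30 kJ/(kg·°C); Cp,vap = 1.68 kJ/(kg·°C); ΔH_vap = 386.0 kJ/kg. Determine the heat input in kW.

Q = 2720 kW

liquid -49.5→-0.5 °C: 112.7 kJ/kg
vaporisation at -0.5 °C: 386 kJ/kg
vapour -0.5→57.1 °C: 96.768 kJ/kg
Δh = 112.7 + 386 + 96.768 = 595.47 kJ/kg
Q = ṁ·Δh = 274.3 kg/min × 595.47 kJ/kg = 163340 kJ/min
|Q| = 2722.3 kW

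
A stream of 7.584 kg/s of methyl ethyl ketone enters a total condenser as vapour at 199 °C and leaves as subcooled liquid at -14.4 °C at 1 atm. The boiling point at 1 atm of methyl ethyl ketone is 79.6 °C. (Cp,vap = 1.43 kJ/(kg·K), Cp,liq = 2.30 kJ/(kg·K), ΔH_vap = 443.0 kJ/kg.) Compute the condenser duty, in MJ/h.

Q_c = 22700 MJ/h

vapour 199→79.6 °C: -170.74 kJ/kg
condensation at 79.6 °C: -443 kJ/kg
liquid 79.6→-14.4 °C: -216.2 kJ/kg
Δh = -170.74 + -443 + -216.2 = -829.94 kJ/kg
Q = ṁ·Δh = 7.584 kg/s × -829.94 kJ/kg = -6294.3 kJ/s
|Q| = 6294.3 kW = 22659 MJ/h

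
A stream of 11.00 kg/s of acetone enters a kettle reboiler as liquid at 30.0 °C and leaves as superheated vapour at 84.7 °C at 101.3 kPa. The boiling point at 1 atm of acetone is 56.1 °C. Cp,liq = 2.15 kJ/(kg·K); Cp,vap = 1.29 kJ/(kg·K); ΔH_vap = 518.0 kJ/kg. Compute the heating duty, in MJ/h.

Q = 24200 MJ/h

liquid 30.0→56.1 °C: 56.115 kJ/kg
vaporisation at 56.1 °C: 518 kJ/kg
vapour 56.1→84.7 °C: 36.894 kJ/kg
Δh = 56.115 + 518 + 36.894 = 611.01 kJ/kg
Q = ṁ·Δh = 11.00 kg/s × 611.01 kJ/kg = 6721.1 kJ/s
|Q| = 6721.1 kW = 24196 MJ/h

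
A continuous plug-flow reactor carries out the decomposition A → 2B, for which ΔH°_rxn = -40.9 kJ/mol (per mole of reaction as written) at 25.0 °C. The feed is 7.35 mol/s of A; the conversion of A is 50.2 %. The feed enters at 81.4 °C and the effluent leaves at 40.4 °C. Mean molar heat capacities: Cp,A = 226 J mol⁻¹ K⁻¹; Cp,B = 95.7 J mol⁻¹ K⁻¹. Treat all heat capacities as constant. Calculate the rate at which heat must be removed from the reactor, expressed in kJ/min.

Q_out = 13300 kJ/min

Extent of reaction ξ = 0.502 × 7.35 = 3.6897 mol/s
Reaction term: ξ·ΔH°_rxn = 3.6897 × -40.9 = -150.91 kJ/s
Sensible, feed 81.4→25 °C: -93.686 kJ/s
Outlet flows (mol/s): A 3.6603, B 7.3794
Sensible, products 25→40.4 °C: 23.615 kJ/s
Q = ΔH = -220.98 kJ/s = -220.98 kW
Heat removed = 13259 kJ/min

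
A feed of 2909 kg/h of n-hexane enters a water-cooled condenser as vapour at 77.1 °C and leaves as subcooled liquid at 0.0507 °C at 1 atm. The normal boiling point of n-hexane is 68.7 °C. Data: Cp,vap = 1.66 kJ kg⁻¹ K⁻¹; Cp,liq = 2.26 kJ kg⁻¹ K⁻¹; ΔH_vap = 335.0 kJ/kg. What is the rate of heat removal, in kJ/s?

Q_c = 407 kJ/s

vapour 77.1→68.7 °C: -13.944 kJ/kg
condensation at 68.7 °C: -335 kJ/kg
liquid 68.7→0.0507 °C: -155.15 kJ/kg
Δh = -13.944 + -335 + -155.15 = -504.09 kJ/kg
Q = ṁ·Δh = 2909 kg/h × -504.09 kJ/kg = -1.4664e+06 kJ/h
|Q| = 407.33 kW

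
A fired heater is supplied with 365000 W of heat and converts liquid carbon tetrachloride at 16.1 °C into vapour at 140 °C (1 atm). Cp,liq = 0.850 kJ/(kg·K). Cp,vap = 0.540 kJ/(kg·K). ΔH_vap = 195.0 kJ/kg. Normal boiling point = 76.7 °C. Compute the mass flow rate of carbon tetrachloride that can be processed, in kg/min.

Δh = 0.850×(76.7−16.1) + 195.0 + 0.540×(140−76.7) = 280.69 kJ/kg
Q = 365000 W = 365 kJ/s = 21900 kJ/min
ṁ = Q/Δh = 21900 / 280.69 = 78.021 kg/min

ṁ = 78.0 kg/min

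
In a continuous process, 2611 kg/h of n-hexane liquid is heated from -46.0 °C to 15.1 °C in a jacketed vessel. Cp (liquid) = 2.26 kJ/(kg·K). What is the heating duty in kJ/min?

Q = 6010 kJ/min

Q = ṁ·Cp·ΔT = 2611 × 2.26 × (15.1 − -46.0) = 360540 kJ/h
Converting: 360540 / 3600 s = 100.15 kW
Heating duty = 6009 kJ/min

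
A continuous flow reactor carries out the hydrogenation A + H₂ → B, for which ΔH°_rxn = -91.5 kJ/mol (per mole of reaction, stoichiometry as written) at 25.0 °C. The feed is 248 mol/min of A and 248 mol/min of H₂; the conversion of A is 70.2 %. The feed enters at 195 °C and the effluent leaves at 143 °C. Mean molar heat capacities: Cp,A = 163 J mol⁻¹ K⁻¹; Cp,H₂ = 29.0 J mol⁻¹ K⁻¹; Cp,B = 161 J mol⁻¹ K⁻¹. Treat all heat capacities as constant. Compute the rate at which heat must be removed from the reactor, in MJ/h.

Q_out = 1140 MJ/h

Extent of reaction ξ = 0.702 × 248 = 174.1 mol/min
Reaction term: ξ·ΔH°_rxn = 174.1 × -91.5 = -15930 kJ/min
Sensible, feed 195→25 °C: -8094.7 kJ/min
Outlet flows (mol/min): A 73.904, H₂ 73.904, B 174.1
Sensible, products 25→143 °C: 4981.8 kJ/min
Q = ΔH = -19043 kJ/min = -317.38 kW
Heat removed = 1142.6 MJ/h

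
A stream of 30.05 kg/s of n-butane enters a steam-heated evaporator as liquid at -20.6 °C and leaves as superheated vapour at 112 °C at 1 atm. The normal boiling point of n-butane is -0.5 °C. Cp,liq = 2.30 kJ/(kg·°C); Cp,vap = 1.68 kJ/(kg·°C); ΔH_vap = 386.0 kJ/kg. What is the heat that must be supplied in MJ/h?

Q = 67200 MJ/h

liquid -20.6→-0.5 °C: 46.23 kJ/kg
vaporisation at -0.5 °C: 386 kJ/kg
vapour -0.5→112 °C: 189 kJ/kg
Δh = 46.23 + 386 + 189 = 621.23 kJ/kg
Q = ṁ·Δh = 30.05 kg/s × 621.23 kJ/kg = 18668 kJ/s
|Q| = 18668 kW = 67205 MJ/h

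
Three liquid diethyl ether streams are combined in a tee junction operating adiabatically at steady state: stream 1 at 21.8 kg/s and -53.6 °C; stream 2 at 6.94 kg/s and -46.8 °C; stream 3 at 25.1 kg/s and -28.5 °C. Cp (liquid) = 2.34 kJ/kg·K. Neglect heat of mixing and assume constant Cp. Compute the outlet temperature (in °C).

T_out = -41.0 °C

Energy balance with Q = 0: Σ ṁᵢCp,ᵢ(T_out − Tᵢ) = 0
Σ ṁᵢCp,ᵢTᵢ = 21.8×2.34×-53.6 + 6.94×2.34×-46.8 + 25.1×2.34×-28.5 = -5168.2
Σ ṁᵢCp,ᵢ = 21.8×2.34 + 6.94×2.34 + 25.1×2.34 = 125.99
T_out = -5168.2 / 125.99 = -41.022 °C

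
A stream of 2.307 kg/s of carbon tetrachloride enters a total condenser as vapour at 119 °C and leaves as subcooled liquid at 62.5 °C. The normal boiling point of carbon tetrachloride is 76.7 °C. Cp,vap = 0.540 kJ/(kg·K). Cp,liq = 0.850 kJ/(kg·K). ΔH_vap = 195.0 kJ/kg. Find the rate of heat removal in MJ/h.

vapour 119→76.7 °C: -22.842 kJ/kg
condensation at 76.7 °C: -195 kJ/kg
liquid 76.7→62.5 °C: -12.07 kJ/kg
Δh = -22.842 + -195 + -12.07 = -229.91 kJ/kg
Q = ṁ·Δh = 2.307 kg/s × -229.91 kJ/kg = -530.41 kJ/s
|Q| = 530.41 kW = 1909.5 MJ/h

Q_c = 1910 MJ/h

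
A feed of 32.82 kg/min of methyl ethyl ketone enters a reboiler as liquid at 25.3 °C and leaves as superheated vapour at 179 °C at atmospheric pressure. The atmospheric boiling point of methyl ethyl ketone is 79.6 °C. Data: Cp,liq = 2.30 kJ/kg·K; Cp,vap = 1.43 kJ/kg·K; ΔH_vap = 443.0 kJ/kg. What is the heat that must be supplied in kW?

Q = 388 kW

liquid 25.3→79.6 °C: 124.89 kJ/kg
vaporisation at 79.6 °C: 443 kJ/kg
vapour 79.6→179 °C: 142.14 kJ/kg
Δh = 124.89 + 443 + 142.14 = 710.03 kJ/kg
Q = ṁ·Δh = 32.82 kg/min × 710.03 kJ/kg = 23303 kJ/min
|Q| = 388.39 kW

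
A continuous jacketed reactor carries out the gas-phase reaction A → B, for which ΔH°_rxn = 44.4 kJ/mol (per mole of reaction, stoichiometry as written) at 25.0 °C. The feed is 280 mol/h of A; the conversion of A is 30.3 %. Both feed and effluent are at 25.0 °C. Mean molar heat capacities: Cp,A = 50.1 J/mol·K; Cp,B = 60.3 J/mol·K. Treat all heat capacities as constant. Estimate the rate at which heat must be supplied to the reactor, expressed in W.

Extent of reaction ξ = 0.303 × 280 = 84.84 mol/h
Reaction term: ξ·ΔH°_rxn = 84.84 × 44.4 = 3766.9 kJ/h
Q = ΔH = 3766.9 kJ/h = 1.0464 kW
Heat supplied = 1046.4 W

Q_in = 1050 W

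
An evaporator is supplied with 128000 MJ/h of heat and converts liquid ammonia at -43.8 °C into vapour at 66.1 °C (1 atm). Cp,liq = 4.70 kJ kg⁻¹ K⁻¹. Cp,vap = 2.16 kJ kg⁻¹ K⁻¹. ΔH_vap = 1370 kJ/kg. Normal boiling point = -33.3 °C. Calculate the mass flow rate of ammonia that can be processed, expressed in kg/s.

Δh = 4.70×(-33.3−-43.8) + 1370 + 2.16×(66.1−-33.3) = 1634.1 kJ/kg
Q = 128000 MJ/h = 35556 kJ/s = 35556 kJ/s
ṁ = Q/Δh = 35556 / 1634.1 = 21.759 kg/s

ṁ = 21.8 kg/s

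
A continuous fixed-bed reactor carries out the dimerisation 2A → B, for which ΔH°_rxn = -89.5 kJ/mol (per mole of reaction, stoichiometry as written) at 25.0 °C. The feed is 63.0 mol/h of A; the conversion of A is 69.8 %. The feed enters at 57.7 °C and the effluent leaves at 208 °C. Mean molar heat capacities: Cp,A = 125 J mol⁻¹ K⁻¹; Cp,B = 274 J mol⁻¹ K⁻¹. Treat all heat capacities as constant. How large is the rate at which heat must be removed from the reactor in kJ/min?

Extent of reaction ξ = 0.698 × 63.0 / 2 = 21.987 mol/h
Reaction term: ξ·ΔH°_rxn = 21.987 × -89.5 = -1967.8 kJ/h
Sensible, feed 57.7→25 °C: -257.51 kJ/h
Outlet flows (mol/h): A 19.026, B 21.987
Sensible, products 25→208 °C: 1537.7 kJ/h
Q = ΔH = -687.66 kJ/h = -0.19102 kW
Heat removed = 11.461 kJ/min

Q_out = 11.5 kJ/min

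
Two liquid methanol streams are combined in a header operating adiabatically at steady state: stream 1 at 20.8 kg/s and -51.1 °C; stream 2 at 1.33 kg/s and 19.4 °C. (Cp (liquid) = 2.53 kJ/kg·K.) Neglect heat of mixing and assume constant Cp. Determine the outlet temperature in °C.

Energy balance with Q = 0: Σ ṁᵢCp,ᵢ(T_out − Tᵢ) = 0
Σ ṁᵢCp,ᵢTᵢ = 20.8×2.53×-51.1 + 1.33×2.53×19.4 = -2623.8
Σ ṁᵢCp,ᵢ = 20.8×2.53 + 1.33×2.53 = 55.989
T_out = -2623.8 / 55.989 = -46.863 °C

T_out = -46.9 °C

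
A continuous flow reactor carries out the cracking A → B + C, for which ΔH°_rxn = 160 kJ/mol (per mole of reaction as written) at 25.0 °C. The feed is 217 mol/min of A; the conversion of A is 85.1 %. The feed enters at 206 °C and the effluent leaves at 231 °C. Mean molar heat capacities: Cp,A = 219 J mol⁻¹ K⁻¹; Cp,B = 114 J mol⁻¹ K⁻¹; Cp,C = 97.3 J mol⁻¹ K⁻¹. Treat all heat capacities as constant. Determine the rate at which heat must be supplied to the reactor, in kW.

Extent of reaction ξ = 0.851 × 217 = 184.67 mol/min
Reaction term: ξ·ΔH°_rxn = 184.67 × 160 = 29547 kJ/min
Sensible, feed 206→25 °C: -8601.7 kJ/min
Outlet flows (mol/min): A 32.333, B 184.67, C 184.67
Sensible, products 25→231 °C: 9496.8 kJ/min
Q = ΔH = 30442 kJ/min = 507.36 kW
Heat supplied = 507.36 kW

Q_in = 507 kW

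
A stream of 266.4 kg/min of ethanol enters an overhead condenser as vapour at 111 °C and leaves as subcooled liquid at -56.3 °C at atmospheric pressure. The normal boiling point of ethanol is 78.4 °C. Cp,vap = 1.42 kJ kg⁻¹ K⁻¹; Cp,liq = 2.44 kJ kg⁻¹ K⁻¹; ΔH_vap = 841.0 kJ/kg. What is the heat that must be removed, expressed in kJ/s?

Q_c = 5400 kJ/s

vapour 111→78.4 °C: -46.292 kJ/kg
condensation at 78.4 °C: -841 kJ/kg
liquid 78.4→-56.3 °C: -328.67 kJ/kg
Δh = -46.292 + -841 + -328.67 = -1216 kJ/kg
Q = ṁ·Δh = 266.4 kg/min × -1216 kJ/kg = -323930 kJ/min
|Q| = 5398.9 kW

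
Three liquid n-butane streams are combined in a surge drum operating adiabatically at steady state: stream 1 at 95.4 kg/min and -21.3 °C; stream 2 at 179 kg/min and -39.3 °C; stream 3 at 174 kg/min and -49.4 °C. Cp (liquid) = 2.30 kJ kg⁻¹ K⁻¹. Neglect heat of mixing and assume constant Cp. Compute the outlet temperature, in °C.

T_out = -39.4 °C

No heat crosses the boundary, so H_out = H_in.
T_out = Σ ṁᵢCp,ᵢTᵢ / Σ ṁᵢCp,ᵢ
      = -40623 / 1031.3 = -39.39 °C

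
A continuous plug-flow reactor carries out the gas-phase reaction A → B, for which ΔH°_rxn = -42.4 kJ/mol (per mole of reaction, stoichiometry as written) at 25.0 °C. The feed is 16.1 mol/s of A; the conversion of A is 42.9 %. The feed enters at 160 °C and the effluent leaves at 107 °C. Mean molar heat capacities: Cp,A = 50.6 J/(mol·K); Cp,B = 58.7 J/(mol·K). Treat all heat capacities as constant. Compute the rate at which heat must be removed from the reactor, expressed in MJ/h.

Extent of reaction ξ = 0.429 × 16.1 = 6.9069 mol/s
Reaction term: ξ·ΔH°_rxn = 6.9069 × -42.4 = -292.85 kJ/s
Sensible, feed 160→25 °C: -109.98 kJ/s
Outlet flows (mol/s): A 9.1931, B 6.9069
Sensible, products 25→107 °C: 71.39 kJ/s
Q = ΔH = -331.44 kJ/s = -331.44 kW
Heat removed = 1193.2 MJ/h

Q_out = 1190 MJ/h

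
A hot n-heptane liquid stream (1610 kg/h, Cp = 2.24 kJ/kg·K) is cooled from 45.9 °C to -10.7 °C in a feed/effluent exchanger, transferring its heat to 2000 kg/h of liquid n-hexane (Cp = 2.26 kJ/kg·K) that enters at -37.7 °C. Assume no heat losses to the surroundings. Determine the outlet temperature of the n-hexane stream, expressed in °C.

Heat released by hot stream: Q = 1610 × 2.24 × (45.9 − -10.7) = 204120 kJ/h
Energy balance on cold side (adiabatic exchanger): Q = ṁ_c·Cp_c·(T_c,out − T_c,in)
T_c,out = -37.7 + 204120/(2000 × 2.26) = 7.4598 °C

T_c,out = 7.46 °C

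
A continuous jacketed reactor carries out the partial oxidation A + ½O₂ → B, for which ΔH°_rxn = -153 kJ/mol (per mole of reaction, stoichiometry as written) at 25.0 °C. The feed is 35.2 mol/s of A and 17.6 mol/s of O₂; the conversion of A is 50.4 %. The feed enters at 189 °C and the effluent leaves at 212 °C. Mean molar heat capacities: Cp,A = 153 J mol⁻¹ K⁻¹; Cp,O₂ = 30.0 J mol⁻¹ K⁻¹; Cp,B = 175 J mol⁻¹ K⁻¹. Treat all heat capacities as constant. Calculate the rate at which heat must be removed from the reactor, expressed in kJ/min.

Extent of reaction ξ = 0.504 × 35.2 = 17.741 mol/s
Reaction term: ξ·ΔH°_rxn = 17.741 × -153 = -2714.3 kJ/s
Sensible, feed 189→25 °C: -969.83 kJ/s
Outlet flows (mol/s): A 17.459, O₂ 8.7296, B 17.741
Sensible, products 25→212 °C: 1129.1 kJ/s
Q = ΔH = -2555.1 kJ/s = -2555.1 kW
Heat removed = 153310 kJ/min

Q_out = 153000 kJ/min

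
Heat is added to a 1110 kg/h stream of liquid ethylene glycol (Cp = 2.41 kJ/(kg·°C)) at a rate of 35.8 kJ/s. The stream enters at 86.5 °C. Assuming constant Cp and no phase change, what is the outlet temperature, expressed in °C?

T_out = 135 °C

Q = 35.8 kJ/s = 128880 kJ/h
ΔT = Q/(ṁ·Cp) = 128880/(1110×2.41) = 48.178 K
T_out = 86.5 + 48.178 = 134.68 °C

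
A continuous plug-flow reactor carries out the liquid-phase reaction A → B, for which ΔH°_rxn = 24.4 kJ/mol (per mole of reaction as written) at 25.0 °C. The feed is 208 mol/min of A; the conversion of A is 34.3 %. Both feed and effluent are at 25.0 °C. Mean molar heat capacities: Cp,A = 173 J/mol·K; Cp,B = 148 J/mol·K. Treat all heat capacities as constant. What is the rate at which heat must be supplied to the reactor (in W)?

Extent of reaction ξ = 0.343 × 208 = 71.344 mol/min
Reaction term: ξ·ΔH°_rxn = 71.344 × 24.4 = 1740.8 kJ/min
Q = ΔH = 1740.8 kJ/min = 29.013 kW
Heat supplied = 29013 W

Q_in = 29000 W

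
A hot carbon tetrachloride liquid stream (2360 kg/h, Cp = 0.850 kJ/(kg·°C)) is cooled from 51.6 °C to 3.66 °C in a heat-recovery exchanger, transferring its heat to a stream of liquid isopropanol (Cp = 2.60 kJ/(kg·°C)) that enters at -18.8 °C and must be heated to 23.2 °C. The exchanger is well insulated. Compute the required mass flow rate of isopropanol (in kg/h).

ṁ_c = 881 kg/h

Heat released by hot stream: Q = 2360 × 0.850 × (51.6 − 3.66) = 96168 kJ/h
Energy balance on cold side (adiabatic exchanger): Q = ṁ_c·Cp_c·(T_c,out − T_c,in)
ṁ_c = 96168 / [2.60 × (23.2 − -18.8)] = 880.66 kg/h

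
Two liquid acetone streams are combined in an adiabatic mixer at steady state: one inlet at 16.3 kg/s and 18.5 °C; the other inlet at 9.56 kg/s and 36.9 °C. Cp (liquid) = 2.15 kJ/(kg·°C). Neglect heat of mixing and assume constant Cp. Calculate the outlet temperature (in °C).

No heat crosses the boundary, so H_out = H_in.
T_out = Σ ṁᵢCp,ᵢTᵢ / Σ ṁᵢCp,ᵢ
      = 1406.8 / 55.599 = 25.302 °C

T_out = 25.3 °C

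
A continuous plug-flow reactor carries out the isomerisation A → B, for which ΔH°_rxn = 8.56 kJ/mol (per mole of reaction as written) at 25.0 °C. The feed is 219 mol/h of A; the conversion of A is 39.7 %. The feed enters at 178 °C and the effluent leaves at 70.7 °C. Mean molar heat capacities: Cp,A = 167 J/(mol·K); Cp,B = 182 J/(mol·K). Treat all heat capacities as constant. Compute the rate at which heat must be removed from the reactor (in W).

Q_out = 867 W

Extent of reaction ξ = 0.397 × 219 = 86.943 mol/h
Reaction term: ξ·ΔH°_rxn = 86.943 × 8.56 = 744.23 kJ/h
Sensible, feed 178→25 °C: -5595.7 kJ/h
Outlet flows (mol/h): A 132.06, B 86.943
Sensible, products 25→70.7 °C: 1731 kJ/h
Q = ΔH = -3120.5 kJ/h = -0.86679 kW
Heat removed = 866.79 W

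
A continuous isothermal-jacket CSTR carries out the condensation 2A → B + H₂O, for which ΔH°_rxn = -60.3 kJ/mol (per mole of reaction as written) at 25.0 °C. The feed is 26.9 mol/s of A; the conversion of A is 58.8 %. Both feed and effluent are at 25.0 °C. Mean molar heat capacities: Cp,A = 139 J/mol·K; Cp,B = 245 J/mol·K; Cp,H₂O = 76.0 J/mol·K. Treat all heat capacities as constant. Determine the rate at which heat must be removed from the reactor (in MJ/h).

Q_out = 1720 MJ/h

Extent of reaction ξ = 0.588 × 26.9 / 2 = 7.9086 mol/s
Reaction term: ξ·ΔH°_rxn = 7.9086 × -60.3 = -476.89 kJ/s
Q = ΔH = -476.89 kJ/s = -476.89 kW
Heat removed = 1716.8 MJ/h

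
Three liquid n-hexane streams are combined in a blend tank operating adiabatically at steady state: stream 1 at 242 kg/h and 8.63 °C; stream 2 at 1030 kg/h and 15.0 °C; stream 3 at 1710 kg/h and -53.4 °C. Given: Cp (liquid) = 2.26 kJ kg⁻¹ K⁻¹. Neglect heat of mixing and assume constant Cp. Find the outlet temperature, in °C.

T_out = -24.7 °C

Energy balance with Q = 0: Σ ṁᵢCp,ᵢ(T_out − Tᵢ) = 0
T_out = Σ ṁᵢCp,ᵢTᵢ / Σ ṁᵢCp,ᵢ
      = -166730 / 6739.3 = -24.74 °C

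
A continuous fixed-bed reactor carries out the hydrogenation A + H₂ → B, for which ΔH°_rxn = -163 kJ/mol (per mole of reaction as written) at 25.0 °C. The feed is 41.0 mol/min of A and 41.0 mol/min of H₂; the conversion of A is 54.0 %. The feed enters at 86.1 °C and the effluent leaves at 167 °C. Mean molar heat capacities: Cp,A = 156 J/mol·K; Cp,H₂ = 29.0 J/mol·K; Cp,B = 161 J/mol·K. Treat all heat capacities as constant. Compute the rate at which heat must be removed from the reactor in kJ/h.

Q_out = 184000 kJ/h

Extent of reaction ξ = 0.540 × 41.0 = 22.14 mol/min
Reaction term: ξ·ΔH°_rxn = 22.14 × -163 = -3608.8 kJ/min
Sensible, feed 86.1→25 °C: -463.44 kJ/min
Outlet flows (mol/min): A 18.86, H₂ 18.86, B 22.14
Sensible, products 25→167 °C: 1001.6 kJ/min
Q = ΔH = -3070.6 kJ/min = -51.177 kW
Heat removed = 184240 kJ/h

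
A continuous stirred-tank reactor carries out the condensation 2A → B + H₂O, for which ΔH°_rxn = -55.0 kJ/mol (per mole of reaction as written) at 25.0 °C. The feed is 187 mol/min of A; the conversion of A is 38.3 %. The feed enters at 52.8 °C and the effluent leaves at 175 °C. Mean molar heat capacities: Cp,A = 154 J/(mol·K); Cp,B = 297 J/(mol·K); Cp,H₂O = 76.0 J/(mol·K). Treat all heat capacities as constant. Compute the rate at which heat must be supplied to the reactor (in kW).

Q_in = 31.6 kW

Extent of reaction ξ = 0.383 × 187 / 2 = 35.81 mol/min
Reaction term: ξ·ΔH°_rxn = 35.81 × -55.0 = -1969.6 kJ/min
Sensible, feed 52.8→25 °C: -800.58 kJ/min
Outlet flows (mol/min): A 115.38, B 35.81, H₂O 35.81
Sensible, products 25→175 °C: 4668.9 kJ/min
Q = ΔH = 1898.7 kJ/min = 31.645 kW
Heat supplied = 31.645 kW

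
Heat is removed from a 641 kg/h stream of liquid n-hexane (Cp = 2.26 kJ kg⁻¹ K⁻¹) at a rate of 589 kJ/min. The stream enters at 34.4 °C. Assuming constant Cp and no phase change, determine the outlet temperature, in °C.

Q = 589 kJ/min = 35340 kJ/h
ΔT = Q/(ṁ·Cp) = 35340/(641×2.26) = 24.395 K
T_out = 34.4 − 24.395 = 10.005 °C

T_out = 10.0 °C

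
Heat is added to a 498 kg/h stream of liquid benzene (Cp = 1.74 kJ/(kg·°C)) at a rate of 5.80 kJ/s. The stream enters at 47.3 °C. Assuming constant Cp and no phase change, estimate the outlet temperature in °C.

Q = 5.80 kJ/s = 20880 kJ/h
ΔT = Q/(ṁ·Cp) = 20880/(498×1.74) = 24.096 K
T_out = 47.3 + 24.096 = 71.396 °C

T_out = 71.4 °C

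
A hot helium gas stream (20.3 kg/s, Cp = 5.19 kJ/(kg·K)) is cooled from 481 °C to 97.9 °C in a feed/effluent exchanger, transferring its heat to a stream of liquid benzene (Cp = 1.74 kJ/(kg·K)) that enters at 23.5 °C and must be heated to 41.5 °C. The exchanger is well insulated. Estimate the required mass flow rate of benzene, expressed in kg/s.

ṁ_c = 1290 kg/s

Heat released by hot stream: Q = 20.3 × 5.19 × (481 − 97.9) = 40362 kJ/s
Energy balance on cold side (adiabatic exchanger): Q = ṁ_c·Cp_c·(T_c,out − T_c,in)
ṁ_c = 40362 / [1.74 × (41.5 − 23.5)] = 1288.7 kg/s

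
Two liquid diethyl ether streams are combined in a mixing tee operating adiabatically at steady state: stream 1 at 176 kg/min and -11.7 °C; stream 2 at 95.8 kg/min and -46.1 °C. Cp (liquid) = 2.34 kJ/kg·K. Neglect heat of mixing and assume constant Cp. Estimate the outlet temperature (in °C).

Energy balance with Q = 0: Σ ṁᵢCp,ᵢ(T_out − Tᵢ) = 0
T_out = Σ ṁᵢCp,ᵢTᵢ / Σ ṁᵢCp,ᵢ
      = -15153 / 636.01 = -23.825 °C

T_out = -23.8 °C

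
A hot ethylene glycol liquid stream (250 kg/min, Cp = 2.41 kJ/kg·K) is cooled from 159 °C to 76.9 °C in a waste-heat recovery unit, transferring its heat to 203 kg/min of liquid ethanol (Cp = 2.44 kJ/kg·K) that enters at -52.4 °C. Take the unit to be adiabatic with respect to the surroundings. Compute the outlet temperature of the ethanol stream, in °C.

Heat released by hot stream: Q = 250 × 2.41 × (159 − 76.9) = 49465 kJ/min
Energy balance on cold side (adiabatic exchanger): Q = ṁ_c·Cp_c·(T_c,out − T_c,in)
T_c,out = -52.4 + 49465/(203 × 2.44) = 47.465 °C

T_c,out = 47.5 °C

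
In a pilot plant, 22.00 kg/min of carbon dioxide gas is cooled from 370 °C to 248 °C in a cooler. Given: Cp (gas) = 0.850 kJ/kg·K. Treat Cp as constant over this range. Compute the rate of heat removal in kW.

Q_c = 38.0 kW

Q = ṁ·Cp·ΔT = 22.00 × 0.850 × (248 − 370) = -2281.4 kJ/min
Converting: 2281.4 / 60 s = 38.023 kW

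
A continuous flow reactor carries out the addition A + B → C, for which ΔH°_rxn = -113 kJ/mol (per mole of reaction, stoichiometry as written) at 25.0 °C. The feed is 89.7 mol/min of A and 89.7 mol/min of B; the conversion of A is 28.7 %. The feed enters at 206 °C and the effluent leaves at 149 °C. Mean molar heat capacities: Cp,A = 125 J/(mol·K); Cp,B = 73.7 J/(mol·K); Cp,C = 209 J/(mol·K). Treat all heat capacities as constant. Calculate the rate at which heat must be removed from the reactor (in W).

Q_out = 64900 W

Extent of reaction ξ = 0.287 × 89.7 = 25.744 mol/min
Reaction term: ξ·ΔH°_rxn = 25.744 × -113 = -2909.1 kJ/min
Sensible, feed 206→25 °C: -3226 kJ/min
Outlet flows (mol/min): A 63.956, B 63.956, C 25.744
Sensible, products 25→149 °C: 2243 kJ/min
Q = ΔH = -3892.1 kJ/min = -64.869 kW
Heat removed = 64869 W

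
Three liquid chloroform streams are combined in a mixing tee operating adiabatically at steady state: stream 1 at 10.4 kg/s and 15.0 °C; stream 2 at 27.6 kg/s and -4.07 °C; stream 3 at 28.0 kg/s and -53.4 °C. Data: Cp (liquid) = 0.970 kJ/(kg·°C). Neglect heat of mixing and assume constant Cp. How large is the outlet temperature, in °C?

Energy balance with Q = 0: Σ ṁᵢCp,ᵢ(T_out − Tᵢ) = 0
T_out = Σ ṁᵢCp,ᵢTᵢ / Σ ṁᵢCp,ᵢ
      = -1408 / 64.02 = -21.993 °C

T_out = -22.0 °C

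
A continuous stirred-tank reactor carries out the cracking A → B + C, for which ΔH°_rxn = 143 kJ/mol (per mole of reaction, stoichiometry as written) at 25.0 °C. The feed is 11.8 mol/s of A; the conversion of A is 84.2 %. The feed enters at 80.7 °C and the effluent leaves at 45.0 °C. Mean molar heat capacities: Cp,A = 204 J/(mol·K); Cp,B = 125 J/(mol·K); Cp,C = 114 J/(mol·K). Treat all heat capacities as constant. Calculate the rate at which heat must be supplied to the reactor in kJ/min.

Q_in = 80500 kJ/min

Extent of reaction ξ = 0.842 × 11.8 = 9.9356 mol/s
Reaction term: ξ·ΔH°_rxn = 9.9356 × 143 = 1420.8 kJ/s
Sensible, feed 80.7→25 °C: -134.08 kJ/s
Outlet flows (mol/s): A 1.8644, B 9.9356, C 9.9356
Sensible, products 25→45.0 °C: 55.099 kJ/s
Q = ΔH = 1341.8 kJ/s = 1341.8 kW
Heat supplied = 80509 kJ/min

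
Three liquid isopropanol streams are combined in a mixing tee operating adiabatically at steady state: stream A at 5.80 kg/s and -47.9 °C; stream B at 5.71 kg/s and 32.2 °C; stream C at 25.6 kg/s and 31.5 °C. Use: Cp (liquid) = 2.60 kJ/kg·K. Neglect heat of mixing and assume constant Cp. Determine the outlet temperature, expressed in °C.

No heat crosses the boundary, so H_out = H_in.
Σ ṁᵢCp,ᵢTᵢ = 5.80×2.60×-47.9 + 5.71×2.60×32.2 + 25.6×2.60×31.5 = 1852.3
Σ ṁᵢCp,ᵢ = 5.80×2.60 + 5.71×2.60 + 25.6×2.60 = 96.486
T_out = 1852.3 / 96.486 = 19.198 °C

T_out = 19.2 °C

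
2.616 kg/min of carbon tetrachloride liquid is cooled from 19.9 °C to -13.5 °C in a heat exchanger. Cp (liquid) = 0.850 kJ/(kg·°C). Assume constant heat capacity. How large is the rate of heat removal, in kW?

Q = ṁ·Cp·ΔT = 2.616 × 0.850 × (-13.5 − 19.9) = -74.268 kJ/min
Converting: 74.268 / 60 s = 1.2378 kW

Q_c = 1.24 kW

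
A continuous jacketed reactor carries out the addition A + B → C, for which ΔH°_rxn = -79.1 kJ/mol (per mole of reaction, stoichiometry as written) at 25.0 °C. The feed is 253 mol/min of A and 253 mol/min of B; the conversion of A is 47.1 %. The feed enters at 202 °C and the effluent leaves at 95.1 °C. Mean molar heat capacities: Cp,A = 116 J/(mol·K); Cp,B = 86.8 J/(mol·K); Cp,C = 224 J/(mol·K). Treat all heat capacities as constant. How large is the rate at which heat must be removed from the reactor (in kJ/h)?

Q_out = 884000 kJ/h

Extent of reaction ξ = 0.471 × 253 = 119.16 mol/min
Reaction term: ξ·ΔH°_rxn = 119.16 × -79.1 = -9425.8 kJ/min
Sensible, feed 202→25 °C: -9081.6 kJ/min
Outlet flows (mol/min): A 133.84, B 133.84, C 119.16
Sensible, products 25→95.1 °C: 3773.8 kJ/min
Q = ΔH = -14734 kJ/min = -245.56 kW
Heat removed = 884010 kJ/h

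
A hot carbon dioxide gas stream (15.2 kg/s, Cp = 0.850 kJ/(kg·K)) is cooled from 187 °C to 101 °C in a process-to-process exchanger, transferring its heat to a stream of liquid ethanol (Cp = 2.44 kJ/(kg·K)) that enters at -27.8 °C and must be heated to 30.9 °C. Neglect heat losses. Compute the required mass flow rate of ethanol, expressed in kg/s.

Heat released by hot stream: Q = 15.2 × 0.850 × (187 − 101) = 1111.1 kJ/s
Energy balance on cold side (adiabatic exchanger): Q = ṁ_c·Cp_c·(T_c,out − T_c,in)
ṁ_c = 1111.1 / [2.44 × (30.9 − -27.8)] = 7.7577 kg/s

ṁ_c = 7.76 kg/s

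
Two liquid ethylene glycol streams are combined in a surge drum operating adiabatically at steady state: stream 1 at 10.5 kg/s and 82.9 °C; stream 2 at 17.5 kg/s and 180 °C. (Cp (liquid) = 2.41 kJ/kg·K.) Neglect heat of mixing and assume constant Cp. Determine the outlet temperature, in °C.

Energy balance with Q = 0: Σ ṁᵢCp,ᵢ(T_out − Tᵢ) = 0
T_out = Σ ṁᵢCp,ᵢTᵢ / Σ ṁᵢCp,ᵢ
      = 9689.3 / 67.48 = 143.59 °C

T_out = 144 °C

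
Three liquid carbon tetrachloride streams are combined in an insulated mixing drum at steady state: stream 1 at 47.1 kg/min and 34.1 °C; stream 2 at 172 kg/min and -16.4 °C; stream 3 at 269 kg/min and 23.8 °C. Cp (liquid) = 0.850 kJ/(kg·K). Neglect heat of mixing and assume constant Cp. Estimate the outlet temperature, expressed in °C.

T_out = 10.6 °C

Adiabatic, steady state ⇒ Σ ṁᵢCp,ᵢ(T_out − Tᵢ) = 0
Σ ṁᵢCp,ᵢTᵢ = 47.1×0.850×34.1 + 172×0.850×-16.4 + 269×0.850×23.8 = 4409.4
Σ ṁᵢCp,ᵢ = 47.1×0.850 + 172×0.850 + 269×0.850 = 414.88
T_out = 4409.4 / 414.88 = 10.628 °C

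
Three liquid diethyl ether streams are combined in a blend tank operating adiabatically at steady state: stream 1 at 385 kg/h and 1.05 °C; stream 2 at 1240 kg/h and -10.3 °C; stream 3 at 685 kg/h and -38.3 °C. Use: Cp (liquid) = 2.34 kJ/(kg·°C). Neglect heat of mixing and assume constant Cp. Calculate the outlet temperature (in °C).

No heat crosses the boundary, so H_out = H_in.
T_out = Σ ṁᵢCp,ᵢTᵢ / Σ ṁᵢCp,ᵢ
      = -90332 / 5405.4 = -16.711 °C

T_out = -16.7 °C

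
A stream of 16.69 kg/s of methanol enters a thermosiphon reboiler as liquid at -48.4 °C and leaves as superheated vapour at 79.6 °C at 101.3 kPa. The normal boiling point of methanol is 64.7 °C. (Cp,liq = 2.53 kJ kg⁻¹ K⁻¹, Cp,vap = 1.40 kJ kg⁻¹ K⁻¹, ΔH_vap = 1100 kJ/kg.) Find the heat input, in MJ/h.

Q = 84500 MJ/h

liquid -48.4→64.7 °C: 286.14 kJ/kg
vaporisation at 64.7 °C: 1100 kJ/kg
vapour 64.7→79.6 °C: 20.86 kJ/kg
Δh = 286.14 + 1100 + 20.86 = 1407 kJ/kg
Q = ṁ·Δh = 16.69 kg/s × 1407 kJ/kg = 23483 kJ/s
|Q| = 23483 kW = 84538 MJ/h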